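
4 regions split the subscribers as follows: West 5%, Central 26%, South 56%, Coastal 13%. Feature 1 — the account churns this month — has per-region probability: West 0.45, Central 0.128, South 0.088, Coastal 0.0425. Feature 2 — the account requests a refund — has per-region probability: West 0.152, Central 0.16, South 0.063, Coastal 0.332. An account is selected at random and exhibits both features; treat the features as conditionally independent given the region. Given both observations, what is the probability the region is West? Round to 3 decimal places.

0.250

Compute prior × likelihood for every hypothesis:
  West: 0.05 × 0.45 × 0.152 = 0.00342
  Central: 0.26 × 0.128 × 0.16 = 0.0053248
  South: 0.56 × 0.088 × 0.063 = 0.00310464
  Coastal: 0.13 × 0.0425 × 0.332 = 0.0018343
Total = 0.01368374.
P(West | evidence) = 0.00342 / 0.01368374 ≈ 0.250.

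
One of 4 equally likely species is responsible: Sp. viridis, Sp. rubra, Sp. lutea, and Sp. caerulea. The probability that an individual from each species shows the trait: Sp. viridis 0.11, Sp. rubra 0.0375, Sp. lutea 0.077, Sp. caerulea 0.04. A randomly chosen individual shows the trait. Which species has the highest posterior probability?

Sp. viridis

Since the prior is uniform, the posterior is proportional to the likelihood:
  Sp. viridis: 0.11
  Sp. rubra: 0.0375
  Sp. lutea: 0.077
  Sp. caerulea: 0.04
Total = 0.2645.
Largest term belongs to Sp. viridis, so Sp. viridis is most probable.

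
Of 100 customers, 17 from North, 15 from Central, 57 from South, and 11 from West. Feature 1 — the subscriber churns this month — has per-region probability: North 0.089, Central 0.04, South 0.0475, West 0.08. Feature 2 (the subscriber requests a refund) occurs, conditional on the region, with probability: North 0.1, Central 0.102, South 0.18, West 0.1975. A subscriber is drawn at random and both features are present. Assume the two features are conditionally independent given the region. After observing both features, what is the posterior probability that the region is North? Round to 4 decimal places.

0.1732

Unnormalized posteriors (prior × likelihood):
  North: 0.17 × 0.089 × 0.1 = 0.001513
  Central: 0.15 × 0.04 × 0.102 = 0.000612
  South: 0.57 × 0.0475 × 0.18 = 0.0048735
  West: 0.11 × 0.08 × 0.1975 = 0.001738
Sum = 0.0087365.
P(North | evidence) = 0.001513 / 0.0087365 ≈ 0.1732.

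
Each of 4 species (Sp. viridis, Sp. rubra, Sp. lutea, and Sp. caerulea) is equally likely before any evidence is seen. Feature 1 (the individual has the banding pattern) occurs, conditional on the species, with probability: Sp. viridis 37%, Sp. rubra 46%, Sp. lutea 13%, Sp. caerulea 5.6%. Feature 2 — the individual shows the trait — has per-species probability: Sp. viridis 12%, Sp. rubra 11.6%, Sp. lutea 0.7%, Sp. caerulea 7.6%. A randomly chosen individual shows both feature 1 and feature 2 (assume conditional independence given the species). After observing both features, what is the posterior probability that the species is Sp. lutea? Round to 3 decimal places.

Since the prior is uniform, the posterior is proportional to the likelihood:
  Sp. viridis: 0.37 × 0.12 = 0.0444
  Sp. rubra: 0.46 × 0.116 = 0.05336
  Sp. lutea: 0.13 × 0.007 = 0.00091
  Sp. caerulea: 0.056 × 0.076 = 0.004256
Total = 0.102926.
P(Sp. lutea | evidence) = 0.00091 / 0.102926 ≈ 0.009.

0.009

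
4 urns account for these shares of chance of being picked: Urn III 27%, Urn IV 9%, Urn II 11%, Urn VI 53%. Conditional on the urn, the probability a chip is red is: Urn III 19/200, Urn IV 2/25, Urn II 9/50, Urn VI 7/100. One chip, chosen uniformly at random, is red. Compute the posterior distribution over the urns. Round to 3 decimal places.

By Bayes' rule, posterior ∝ prior × likelihood:
  Urn III: 0.27 × 0.095 = 0.02565
  Urn IV: 0.09 × 0.08 = 0.0072
  Urn II: 0.11 × 0.18 = 0.0198
  Urn VI: 0.53 × 0.07 = 0.0371
Total = 0.08975.
P(Urn III | red) = 0.02565/0.08975 ≈ 0.286
P(Urn IV | red) = 0.0072/0.08975 ≈ 0.080
P(Urn II | red) = 0.0198/0.08975 ≈ 0.221
P(Urn VI | red) = 0.0371/0.08975 ≈ 0.413

Urn III 0.286, Urn IV 0.080, Urn II 0.221, Urn VI 0.413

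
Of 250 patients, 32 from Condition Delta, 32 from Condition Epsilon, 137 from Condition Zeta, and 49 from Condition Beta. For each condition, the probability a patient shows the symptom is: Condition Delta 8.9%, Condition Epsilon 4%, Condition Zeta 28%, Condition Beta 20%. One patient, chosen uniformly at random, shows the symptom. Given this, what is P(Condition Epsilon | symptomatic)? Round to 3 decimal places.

0.024

Prior × likelihood for each hypothesis:
  Condition Delta: 0.128 × 0.089 = 0.011392
  Condition Epsilon: 0.128 × 0.04 = 0.00512
  Condition Zeta: 0.548 × 0.28 = 0.15344
  Condition Beta: 0.196 × 0.2 = 0.0392
Normalizing constant = 0.209152.
P(Condition Epsilon | evidence) = 0.00512 / 0.209152 ≈ 0.024.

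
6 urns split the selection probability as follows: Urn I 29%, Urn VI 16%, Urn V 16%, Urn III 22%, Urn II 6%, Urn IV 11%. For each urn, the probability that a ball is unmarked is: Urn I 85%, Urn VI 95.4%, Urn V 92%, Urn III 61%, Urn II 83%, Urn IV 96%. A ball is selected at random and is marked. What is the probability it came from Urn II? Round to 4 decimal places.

0.0622

Taking complements, P(marked | each) = Urn I 0.15, Urn VI 0.046, Urn V 0.08, Urn III 0.39, Urn II 0.17, Urn IV 0.04.
Prior × likelihood for each hypothesis:
  Urn I: 0.29 × 0.15 = 0.0435
  Urn VI: 0.16 × 0.046 = 0.00736
  Urn V: 0.16 × 0.08 = 0.0128
  Urn III: 0.22 × 0.39 = 0.0858
  Urn II: 0.06 × 0.17 = 0.0102
  Urn IV: 0.11 × 0.04 = 0.0044
Normalizing constant = 0.16406.
P(Urn II | evidence) = 0.0102 / 0.16406 ≈ 0.0622.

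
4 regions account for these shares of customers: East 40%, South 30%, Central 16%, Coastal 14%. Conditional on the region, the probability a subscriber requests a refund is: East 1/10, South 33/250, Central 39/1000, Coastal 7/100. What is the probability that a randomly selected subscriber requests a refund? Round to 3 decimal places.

0.096

Prior × likelihood for each hypothesis:
  East: 0.4 × 0.1 = 0.04
  South: 0.3 × 0.132 = 0.0396
  Central: 0.16 × 0.039 = 0.00624
  Coastal: 0.14 × 0.07 = 0.0098
P(refund) = 0.04 + 0.0396 + 0.00624 + 0.0098 = 0.09564 → 0.096.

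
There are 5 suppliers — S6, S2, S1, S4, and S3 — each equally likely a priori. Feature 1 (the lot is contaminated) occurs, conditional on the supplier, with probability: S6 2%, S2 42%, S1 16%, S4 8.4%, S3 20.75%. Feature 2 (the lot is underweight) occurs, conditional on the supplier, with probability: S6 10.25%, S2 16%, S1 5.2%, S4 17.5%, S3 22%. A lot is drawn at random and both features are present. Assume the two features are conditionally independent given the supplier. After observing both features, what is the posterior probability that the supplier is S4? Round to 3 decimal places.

0.107

With a uniform prior (1/5 each), posterior ∝ likelihood:
  S6: 0.02 × 0.1025 = 0.00205
  S2: 0.42 × 0.16 = 0.0672
  S1: 0.16 × 0.052 = 0.00832
  S4: 0.084 × 0.175 = 0.0147
  S3: 0.2075 × 0.22 = 0.04565
Sum = 0.13792.
P(S4 | evidence) = 0.0147 / 0.13792 ≈ 0.107.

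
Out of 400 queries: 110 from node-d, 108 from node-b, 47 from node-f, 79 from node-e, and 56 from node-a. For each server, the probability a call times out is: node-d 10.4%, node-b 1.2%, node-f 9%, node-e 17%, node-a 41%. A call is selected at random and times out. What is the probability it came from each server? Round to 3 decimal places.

Compute prior × likelihood for every hypothesis:
  node-d: 0.275 × 0.104 = 0.0286
  node-b: 0.27 × 0.012 = 0.00324
  node-f: 0.1175 × 0.09 = 0.010575
  node-e: 0.1975 × 0.17 = 0.033575
  node-a: 0.14 × 0.41 = 0.0574
Normalizing constant = 0.13339.
P(node-d | timeout) = 0.0286/0.13339 ≈ 0.214
P(node-b | timeout) = 0.00324/0.13339 ≈ 0.024
P(node-f | timeout) = 0.010575/0.13339 ≈ 0.079
P(node-e | timeout) = 0.033575/0.13339 ≈ 0.252
P(node-a | timeout) = 0.0574/0.13339 ≈ 0.430
(Check: 0.214+0.024+0.079+0.252+0.430 = 0.999.)

node-d 0.214, node-b 0.024, node-f 0.079, node-e 0.252, node-a 0.430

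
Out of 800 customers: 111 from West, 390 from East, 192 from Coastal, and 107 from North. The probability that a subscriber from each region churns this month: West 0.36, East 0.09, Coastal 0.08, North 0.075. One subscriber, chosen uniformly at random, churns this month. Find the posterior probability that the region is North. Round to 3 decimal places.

Unnormalized posteriors (prior × likelihood):
  West: 0.13875 × 0.36 = 0.04995
  East: 0.4875 × 0.09 = 0.043875
  Coastal: 0.24 × 0.08 = 0.0192
  North: 0.13375 × 0.075 = 0.01003125
Sum = 0.12305625.
P(North | evidence) = 0.01003125 / 0.12305625 ≈ 0.082.

0.082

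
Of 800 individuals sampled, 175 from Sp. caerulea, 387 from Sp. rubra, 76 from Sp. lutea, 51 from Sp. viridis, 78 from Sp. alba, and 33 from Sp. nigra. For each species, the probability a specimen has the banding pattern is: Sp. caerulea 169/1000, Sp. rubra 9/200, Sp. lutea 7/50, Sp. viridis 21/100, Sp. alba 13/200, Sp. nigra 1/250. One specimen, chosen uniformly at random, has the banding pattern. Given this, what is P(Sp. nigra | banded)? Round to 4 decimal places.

By Bayes' rule, posterior ∝ prior × likelihood:
  Sp. caerulea: 0.21875 × 0.169 = 0.03696875
  Sp. rubra: 0.48375 × 0.045 = 0.02176875
  Sp. lutea: 0.095 × 0.14 = 0.0133
  Sp. viridis: 0.06375 × 0.21 = 0.0133875
  Sp. alba: 0.0975 × 0.065 = 0.0063375
  Sp. nigra: 0.04125 × 0.004 = 0.000165
Sum = 0.0919275.
P(Sp. nigra | evidence) = 0.000165 / 0.0919275 ≈ 0.0018.

0.0018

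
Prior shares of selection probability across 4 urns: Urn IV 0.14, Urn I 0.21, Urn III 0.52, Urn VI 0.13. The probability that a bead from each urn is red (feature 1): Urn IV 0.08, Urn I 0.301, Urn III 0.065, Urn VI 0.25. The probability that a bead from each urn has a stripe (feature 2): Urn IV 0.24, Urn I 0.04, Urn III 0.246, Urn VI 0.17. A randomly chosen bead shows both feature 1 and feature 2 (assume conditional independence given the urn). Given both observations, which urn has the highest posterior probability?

Urn III

Compute prior × likelihood for every hypothesis:
  Urn IV: 0.14 × 0.08 × 0.24 = 0.002688
  Urn I: 0.21 × 0.301 × 0.04 = 0.0025284
  Urn III: 0.52 × 0.065 × 0.246 = 0.0083148
  Urn VI: 0.13 × 0.25 × 0.17 = 0.005525
Total = 0.0190562.
Largest term belongs to Urn III, so Urn III is most probable.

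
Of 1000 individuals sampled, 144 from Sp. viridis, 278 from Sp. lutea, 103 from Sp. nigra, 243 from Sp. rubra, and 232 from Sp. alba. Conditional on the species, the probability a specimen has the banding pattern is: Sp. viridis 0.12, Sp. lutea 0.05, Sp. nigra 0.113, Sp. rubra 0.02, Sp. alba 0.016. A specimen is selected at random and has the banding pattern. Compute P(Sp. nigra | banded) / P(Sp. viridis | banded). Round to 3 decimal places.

0.674

Prior × likelihood for each hypothesis:
  Sp. viridis: 0.144 × 0.12 = 0.01728
  Sp. lutea: 0.278 × 0.05 = 0.0139
  Sp. nigra: 0.103 × 0.113 = 0.011639
  Sp. rubra: 0.243 × 0.02 = 0.00486
  Sp. alba: 0.232 × 0.016 = 0.003712
Normalizing constant = 0.051391.
The ratio is 0.011639 / 0.01728 (the normalizer cancels) = 0.674.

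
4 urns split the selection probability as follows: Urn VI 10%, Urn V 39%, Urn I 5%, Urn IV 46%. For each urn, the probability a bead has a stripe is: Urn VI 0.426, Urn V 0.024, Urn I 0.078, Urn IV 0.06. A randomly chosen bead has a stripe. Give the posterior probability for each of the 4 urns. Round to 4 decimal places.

Prior × likelihood for each hypothesis:
  Urn VI: 0.1 × 0.426 = 0.0426
  Urn V: 0.39 × 0.024 = 0.00936
  Urn I: 0.05 × 0.078 = 0.0039
  Urn IV: 0.46 × 0.06 = 0.0276
Sum = 0.08346.
P(Urn VI | striped) = 0.0426/0.08346 ≈ 0.5104
P(Urn V | striped) = 0.00936/0.08346 ≈ 0.1121
P(Urn I | striped) = 0.0039/0.08346 ≈ 0.0467
P(Urn IV | striped) = 0.0276/0.08346 ≈ 0.3307
(Check: 0.5104+0.1121+0.0467+0.3307 = 0.9999.)

Urn VI 0.5104, Urn V 0.1121, Urn I 0.0467, Urn IV 0.3307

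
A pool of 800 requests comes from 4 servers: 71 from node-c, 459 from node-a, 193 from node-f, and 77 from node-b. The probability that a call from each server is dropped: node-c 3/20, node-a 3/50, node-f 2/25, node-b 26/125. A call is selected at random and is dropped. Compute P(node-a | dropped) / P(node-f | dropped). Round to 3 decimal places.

1.784

Unnormalized posteriors (prior × likelihood):
  node-c: 0.08875 × 0.15 = 0.0133125
  node-a: 0.57375 × 0.06 = 0.034425
  node-f: 0.24125 × 0.08 = 0.0193
  node-b: 0.09625 × 0.208 = 0.02002
Normalizing constant = 0.0870575.
The ratio is 0.034425 / 0.0193 (the normalizer cancels) = 1.784.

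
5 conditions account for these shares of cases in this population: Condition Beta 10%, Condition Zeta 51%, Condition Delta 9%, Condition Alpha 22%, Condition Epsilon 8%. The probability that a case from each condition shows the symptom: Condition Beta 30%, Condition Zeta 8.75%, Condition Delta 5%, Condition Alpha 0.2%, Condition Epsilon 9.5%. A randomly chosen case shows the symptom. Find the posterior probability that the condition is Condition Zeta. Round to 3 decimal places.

0.512

Prior × likelihood for each hypothesis:
  Condition Beta: 0.1 × 0.3 = 0.03
  Condition Zeta: 0.51 × 0.0875 = 0.044625
  Condition Delta: 0.09 × 0.05 = 0.0045
  Condition Alpha: 0.22 × 0.002 = 0.00044
  Condition Epsilon: 0.08 × 0.095 = 0.0076
Sum = 0.087165.
P(Condition Zeta | evidence) = 0.044625 / 0.087165 ≈ 0.512.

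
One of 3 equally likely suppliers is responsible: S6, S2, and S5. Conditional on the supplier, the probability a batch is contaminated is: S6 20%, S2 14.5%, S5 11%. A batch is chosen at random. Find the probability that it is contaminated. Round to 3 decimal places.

0.152

With a uniform prior (1/3 each), posterior ∝ likelihood:
  S6: 0.2
  S2: 0.145
  S5: 0.11
P(contaminated) = (1/3) × (0.2 + 0.145 + 0.11) = 0.455/3 ≈ 0.152.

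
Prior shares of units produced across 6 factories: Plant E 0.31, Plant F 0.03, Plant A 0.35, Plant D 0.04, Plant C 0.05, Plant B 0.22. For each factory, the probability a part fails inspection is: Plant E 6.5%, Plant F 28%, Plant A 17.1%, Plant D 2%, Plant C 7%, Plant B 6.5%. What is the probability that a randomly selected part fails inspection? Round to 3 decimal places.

0.107

Unnormalized posteriors (prior × likelihood):
  Plant E: 0.31 × 0.065 = 0.02015
  Plant F: 0.03 × 0.28 = 0.0084
  Plant A: 0.35 × 0.171 = 0.05985
  Plant D: 0.04 × 0.02 = 0.0008
  Plant C: 0.05 × 0.07 = 0.0035
  Plant B: 0.22 × 0.065 = 0.0143
P(nonconforming) = 0.02015 + 0.0084 + 0.05985 + 0.0008 + 0.0035 + 0.0143 = 0.107 → 0.107.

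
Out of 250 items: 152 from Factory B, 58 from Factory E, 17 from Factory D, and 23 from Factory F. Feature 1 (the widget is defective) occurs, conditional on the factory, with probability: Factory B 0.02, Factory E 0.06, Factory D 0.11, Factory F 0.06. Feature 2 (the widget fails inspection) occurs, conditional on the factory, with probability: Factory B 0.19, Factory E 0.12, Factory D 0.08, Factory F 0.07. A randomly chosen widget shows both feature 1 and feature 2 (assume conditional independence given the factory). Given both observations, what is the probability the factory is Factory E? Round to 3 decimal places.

0.336

Compute prior × likelihood for every hypothesis:
  Factory B: 0.608 × 0.02 × 0.19 = 0.0023104
  Factory E: 0.232 × 0.06 × 0.12 = 0.0016704
  Factory D: 0.068 × 0.11 × 0.08 = 0.0005984
  Factory F: 0.092 × 0.06 × 0.07 = 0.0003864
Total = 0.0049656.
P(Factory E | evidence) = 0.0016704 / 0.0049656 ≈ 0.336.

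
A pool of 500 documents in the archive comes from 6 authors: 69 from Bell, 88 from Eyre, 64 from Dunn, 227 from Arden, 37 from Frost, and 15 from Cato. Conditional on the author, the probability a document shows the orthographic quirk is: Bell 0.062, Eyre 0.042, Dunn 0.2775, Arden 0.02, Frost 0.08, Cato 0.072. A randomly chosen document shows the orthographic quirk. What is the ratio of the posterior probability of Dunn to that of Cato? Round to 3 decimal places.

By Bayes' rule, posterior ∝ prior × likelihood:
  Bell: 0.138 × 0.062 = 0.008556
  Eyre: 0.176 × 0.042 = 0.007392
  Dunn: 0.128 × 0.2775 = 0.03552
  Arden: 0.454 × 0.02 = 0.00908
  Frost: 0.074 × 0.08 = 0.00592
  Cato: 0.03 × 0.072 = 0.00216
Total = 0.068628.
The ratio is 0.03552 / 0.00216 (the normalizer cancels) = 16.444.

16.444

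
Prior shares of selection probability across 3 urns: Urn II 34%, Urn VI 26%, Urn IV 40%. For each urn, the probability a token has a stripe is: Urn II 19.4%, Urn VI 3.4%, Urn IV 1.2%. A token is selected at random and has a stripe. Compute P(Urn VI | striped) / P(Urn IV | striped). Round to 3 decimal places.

Unnormalized posteriors (prior × likelihood):
  Urn II: 0.34 × 0.194 = 0.06596
  Urn VI: 0.26 × 0.034 = 0.00884
  Urn IV: 0.4 × 0.012 = 0.0048
Sum = 0.0796.
The ratio is 0.00884 / 0.0048 (the normalizer cancels) = 1.842.

1.842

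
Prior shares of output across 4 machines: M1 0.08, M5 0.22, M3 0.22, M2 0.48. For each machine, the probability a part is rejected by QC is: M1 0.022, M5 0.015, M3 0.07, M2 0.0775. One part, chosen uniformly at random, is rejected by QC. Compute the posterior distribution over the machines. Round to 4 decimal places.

Unnormalized posteriors (prior × likelihood):
  M1: 0.08 × 0.022 = 0.00176
  M5: 0.22 × 0.015 = 0.0033
  M3: 0.22 × 0.07 = 0.0154
  M2: 0.48 × 0.0775 = 0.0372
Sum = 0.05766.
P(M1 | rejected) = 0.00176/0.05766 ≈ 0.0305
P(M5 | rejected) = 0.0033/0.05766 ≈ 0.0572
P(M3 | rejected) = 0.0154/0.05766 ≈ 0.2671
P(M2 | rejected) = 0.0372/0.05766 ≈ 0.6452

M1 0.0305, M5 0.0572, M3 0.2671, M2 0.6452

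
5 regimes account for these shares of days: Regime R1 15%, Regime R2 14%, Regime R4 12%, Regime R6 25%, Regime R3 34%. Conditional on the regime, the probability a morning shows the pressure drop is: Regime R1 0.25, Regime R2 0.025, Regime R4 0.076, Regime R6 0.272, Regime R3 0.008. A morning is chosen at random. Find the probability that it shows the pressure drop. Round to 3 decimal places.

0.121

Unnormalized posteriors (prior × likelihood):
  Regime R1: 0.15 × 0.25 = 0.0375
  Regime R2: 0.14 × 0.025 = 0.0035
  Regime R4: 0.12 × 0.076 = 0.00912
  Regime R6: 0.25 × 0.272 = 0.068
  Regime R3: 0.34 × 0.008 = 0.00272
P(drop) = 0.0375 + 0.0035 + 0.00912 + 0.068 + 0.00272 = 0.12084 → 0.121.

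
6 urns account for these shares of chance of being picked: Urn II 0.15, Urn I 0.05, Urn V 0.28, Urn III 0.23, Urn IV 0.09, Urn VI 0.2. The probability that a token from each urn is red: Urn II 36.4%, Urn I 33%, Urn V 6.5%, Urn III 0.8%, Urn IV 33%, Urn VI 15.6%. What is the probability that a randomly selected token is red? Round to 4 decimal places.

0.1520

Unnormalized posteriors (prior × likelihood):
  Urn II: 0.15 × 0.364 = 0.0546
  Urn I: 0.05 × 0.33 = 0.0165
  Urn V: 0.28 × 0.065 = 0.0182
  Urn III: 0.23 × 0.008 = 0.00184
  Urn IV: 0.09 × 0.33 = 0.0297
  Urn VI: 0.2 × 0.156 = 0.0312
P(red) = 0.0546 + 0.0165 + 0.0182 + 0.00184 + 0.0297 + 0.0312 = 0.15204 → 0.1520.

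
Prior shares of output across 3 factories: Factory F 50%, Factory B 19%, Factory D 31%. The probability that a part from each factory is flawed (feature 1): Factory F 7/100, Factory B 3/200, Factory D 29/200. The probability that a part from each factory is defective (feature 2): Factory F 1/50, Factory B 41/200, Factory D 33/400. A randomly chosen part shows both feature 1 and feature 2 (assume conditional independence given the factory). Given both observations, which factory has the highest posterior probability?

By Bayes' rule, posterior ∝ prior × likelihood:
  Factory F: 0.5 × 0.07 × 0.02 = 0.0007
  Factory B: 0.19 × 0.015 × 0.205 = 0.00058425
  Factory D: 0.31 × 0.145 × 0.0825 = 0.003708375
Normalizing constant = 0.004992625.
Largest term belongs to Factory D, so Factory D is most probable.

Factory D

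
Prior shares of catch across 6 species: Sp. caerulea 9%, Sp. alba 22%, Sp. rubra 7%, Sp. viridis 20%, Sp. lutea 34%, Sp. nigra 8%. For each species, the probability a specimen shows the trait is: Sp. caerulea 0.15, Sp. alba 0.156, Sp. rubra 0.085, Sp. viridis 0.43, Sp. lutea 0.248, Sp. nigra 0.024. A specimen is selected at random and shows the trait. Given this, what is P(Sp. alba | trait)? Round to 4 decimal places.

By Bayes' rule, posterior ∝ prior × likelihood:
  Sp. caerulea: 0.09 × 0.15 = 0.0135
  Sp. alba: 0.22 × 0.156 = 0.03432
  Sp. rubra: 0.07 × 0.085 = 0.00595
  Sp. viridis: 0.2 × 0.43 = 0.086
  Sp. lutea: 0.34 × 0.248 = 0.08432
  Sp. nigra: 0.08 × 0.024 = 0.00192
Normalizing constant = 0.22601.
P(Sp. alba | evidence) = 0.03432 / 0.22601 ≈ 0.1519.

0.1519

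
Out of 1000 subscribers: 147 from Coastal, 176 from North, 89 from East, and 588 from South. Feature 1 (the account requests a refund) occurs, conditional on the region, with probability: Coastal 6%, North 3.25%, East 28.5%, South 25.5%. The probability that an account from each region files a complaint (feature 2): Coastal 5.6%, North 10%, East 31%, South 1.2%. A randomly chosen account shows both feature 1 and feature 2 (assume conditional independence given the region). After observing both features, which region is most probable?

By Bayes' rule, posterior ∝ prior × likelihood:
  Coastal: 0.147 × 0.06 × 0.056 = 0.00049392
  North: 0.176 × 0.0325 × 0.1 = 0.000572
  East: 0.089 × 0.285 × 0.31 = 0.00786315
  South: 0.588 × 0.255 × 0.012 = 0.00179928
Sum = 0.01072835.
Largest term belongs to East, so East is most probable.

East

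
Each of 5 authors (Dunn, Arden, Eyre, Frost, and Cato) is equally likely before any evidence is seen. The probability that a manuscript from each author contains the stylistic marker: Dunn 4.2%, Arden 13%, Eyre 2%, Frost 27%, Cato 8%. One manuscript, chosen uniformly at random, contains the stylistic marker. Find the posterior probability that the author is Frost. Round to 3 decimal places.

Since the prior is uniform, the posterior is proportional to the likelihood:
  Dunn: 0.042
  Arden: 0.13
  Eyre: 0.02
  Frost: 0.27
  Cato: 0.08
Sum = 0.542.
P(Frost | evidence) = 0.27 / 0.542 ≈ 0.498.

0.498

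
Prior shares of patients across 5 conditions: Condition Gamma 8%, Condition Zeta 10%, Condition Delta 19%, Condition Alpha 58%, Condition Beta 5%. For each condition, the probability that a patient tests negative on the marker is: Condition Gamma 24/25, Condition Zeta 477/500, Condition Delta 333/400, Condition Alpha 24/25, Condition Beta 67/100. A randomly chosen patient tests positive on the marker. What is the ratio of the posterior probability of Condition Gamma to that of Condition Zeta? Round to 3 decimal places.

0.696

Taking complements, P(marker-positive | each) = Condition Gamma 0.04, Condition Zeta 0.046, Condition Delta 0.1675, Condition Alpha 0.04, Condition Beta 0.33.
By Bayes' rule, posterior ∝ prior × likelihood:
  Condition Gamma: 0.08 × 0.04 = 0.0032
  Condition Zeta: 0.1 × 0.046 = 0.0046
  Condition Delta: 0.19 × 0.1675 = 0.031825
  Condition Alpha: 0.58 × 0.04 = 0.0232
  Condition Beta: 0.05 × 0.33 = 0.0165
Normalizing constant = 0.079325.
The ratio is 0.0032 / 0.0046 (the normalizer cancels) = 0.696.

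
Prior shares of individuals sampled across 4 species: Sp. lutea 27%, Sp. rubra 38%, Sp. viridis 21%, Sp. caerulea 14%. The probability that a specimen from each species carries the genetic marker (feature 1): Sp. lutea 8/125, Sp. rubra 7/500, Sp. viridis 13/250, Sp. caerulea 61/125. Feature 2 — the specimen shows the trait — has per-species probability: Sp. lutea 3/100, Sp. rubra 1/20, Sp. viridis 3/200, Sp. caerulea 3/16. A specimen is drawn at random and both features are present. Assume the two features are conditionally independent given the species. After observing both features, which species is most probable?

Sp. caerulea

By Bayes' rule, posterior ∝ prior × likelihood:
  Sp. lutea: 0.27 × 0.064 × 0.03 = 0.0005184
  Sp. rubra: 0.38 × 0.014 × 0.05 = 0.000266
  Sp. viridis: 0.21 × 0.052 × 0.015 = 0.0001638
  Sp. caerulea: 0.14 × 0.488 × 0.1875 = 0.01281
Sum = 0.0137582.
Largest term belongs to Sp. caerulea, so Sp. caerulea is most probable.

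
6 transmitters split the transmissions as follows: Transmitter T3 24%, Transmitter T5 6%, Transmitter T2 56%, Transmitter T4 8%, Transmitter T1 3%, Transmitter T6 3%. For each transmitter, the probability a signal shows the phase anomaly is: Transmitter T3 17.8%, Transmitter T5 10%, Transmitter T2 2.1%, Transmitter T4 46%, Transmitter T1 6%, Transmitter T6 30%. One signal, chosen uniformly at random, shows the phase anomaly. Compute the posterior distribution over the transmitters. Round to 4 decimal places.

Transmitter T3 0.3953, Transmitter T5 0.0555, Transmitter T2 0.1088, Transmitter T4 0.3405, Transmitter T1 0.0167, Transmitter T6 0.0833

Unnormalized posteriors (prior × likelihood):
  Transmitter T3: 0.24 × 0.178 = 0.04272
  Transmitter T5: 0.06 × 0.1 = 0.006
  Transmitter T2: 0.56 × 0.021 = 0.01176
  Transmitter T4: 0.08 × 0.46 = 0.0368
  Transmitter T1: 0.03 × 0.06 = 0.0018
  Transmitter T6: 0.03 × 0.3 = 0.009
Sum = 0.10808.
P(Transmitter T3 | anomaly) = 0.04272/0.10808 ≈ 0.3953
P(Transmitter T5 | anomaly) = 0.006/0.10808 ≈ 0.0555
P(Transmitter T2 | anomaly) = 0.01176/0.10808 ≈ 0.1088
P(Transmitter T4 | anomaly) = 0.0368/0.10808 ≈ 0.3405
P(Transmitter T1 | anomaly) = 0.0018/0.10808 ≈ 0.0167
P(Transmitter T6 | anomaly) = 0.009/0.10808 ≈ 0.0833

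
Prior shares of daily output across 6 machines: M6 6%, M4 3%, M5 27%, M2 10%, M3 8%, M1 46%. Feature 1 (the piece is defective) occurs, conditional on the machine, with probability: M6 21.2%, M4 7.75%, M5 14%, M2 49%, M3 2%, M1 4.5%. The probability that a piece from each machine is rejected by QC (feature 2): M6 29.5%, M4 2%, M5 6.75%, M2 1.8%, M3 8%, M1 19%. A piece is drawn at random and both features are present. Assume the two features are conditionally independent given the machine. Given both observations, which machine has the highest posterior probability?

By Bayes' rule, posterior ∝ prior × likelihood:
  M6: 0.06 × 0.212 × 0.295 = 0.0037524
  M4: 0.03 × 0.0775 × 0.02 = 0.0000465
  M5: 0.27 × 0.14 × 0.0675 = 0.0025515
  M2: 0.1 × 0.49 × 0.018 = 0.000882
  M3: 0.08 × 0.02 × 0.08 = 0.000128
  M1: 0.46 × 0.045 × 0.19 = 0.003933
Normalizing constant = 0.0112934.
Largest term belongs to M1, so M1 is most probable.

M1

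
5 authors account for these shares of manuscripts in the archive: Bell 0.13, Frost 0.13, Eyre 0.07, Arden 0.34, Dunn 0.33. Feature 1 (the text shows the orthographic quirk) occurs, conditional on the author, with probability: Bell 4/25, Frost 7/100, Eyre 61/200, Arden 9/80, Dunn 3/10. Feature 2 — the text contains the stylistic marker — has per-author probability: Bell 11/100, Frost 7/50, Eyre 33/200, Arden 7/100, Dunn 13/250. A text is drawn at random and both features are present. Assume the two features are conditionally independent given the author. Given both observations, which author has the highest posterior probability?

Dunn

By Bayes' rule, posterior ∝ prior × likelihood:
  Bell: 0.13 × 0.16 × 0.11 = 0.002288
  Frost: 0.13 × 0.07 × 0.14 = 0.001274
  Eyre: 0.07 × 0.305 × 0.165 = 0.00352275
  Arden: 0.34 × 0.1125 × 0.07 = 0.0026775
  Dunn: 0.33 × 0.3 × 0.052 = 0.005148
Sum = 0.01491025.
Largest term belongs to Dunn, so Dunn is most probable.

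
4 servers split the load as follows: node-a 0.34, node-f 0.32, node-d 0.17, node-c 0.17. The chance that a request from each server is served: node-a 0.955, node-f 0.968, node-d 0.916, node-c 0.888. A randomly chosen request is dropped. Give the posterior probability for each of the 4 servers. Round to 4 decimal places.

node-a 0.2599, node-f 0.1740, node-d 0.2426, node-c 0.3235

Taking complements, P(dropped | each) = node-a 0.045, node-f 0.032, node-d 0.084, node-c 0.112.
Unnormalized posteriors (prior × likelihood):
  node-a: 0.34 × 0.045 = 0.0153
  node-f: 0.32 × 0.032 = 0.01024
  node-d: 0.17 × 0.084 = 0.01428
  node-c: 0.17 × 0.112 = 0.01904
Sum = 0.05886.
P(node-a | dropped) = 0.0153/0.05886 ≈ 0.2599
P(node-f | dropped) = 0.01024/0.05886 ≈ 0.1740
P(node-d | dropped) = 0.01428/0.05886 ≈ 0.2426
P(node-c | dropped) = 0.01904/0.05886 ≈ 0.3235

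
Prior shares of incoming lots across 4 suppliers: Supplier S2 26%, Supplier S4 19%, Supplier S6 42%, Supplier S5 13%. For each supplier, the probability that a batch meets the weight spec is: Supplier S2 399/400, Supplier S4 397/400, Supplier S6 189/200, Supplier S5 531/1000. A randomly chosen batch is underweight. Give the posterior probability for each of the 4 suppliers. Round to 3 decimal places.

Taking complements, P(underweight | each) = Supplier S2 0.0025, Supplier S4 0.0075, Supplier S6 0.055, Supplier S5 0.469.
Prior × likelihood for each hypothesis:
  Supplier S2: 0.26 × 0.0025 = 0.00065
  Supplier S4: 0.19 × 0.0075 = 0.001425
  Supplier S6: 0.42 × 0.055 = 0.0231
  Supplier S5: 0.13 × 0.469 = 0.06097
Normalizing constant = 0.086145.
P(Supplier S2 | underweight) = 0.00065/0.086145 ≈ 0.008
P(Supplier S4 | underweight) = 0.001425/0.086145 ≈ 0.017
P(Supplier S6 | underweight) = 0.0231/0.086145 ≈ 0.268
P(Supplier S5 | underweight) = 0.06097/0.086145 ≈ 0.708

Supplier S2 0.008, Supplier S4 0.017, Supplier S6 0.268, Supplier S5 0.708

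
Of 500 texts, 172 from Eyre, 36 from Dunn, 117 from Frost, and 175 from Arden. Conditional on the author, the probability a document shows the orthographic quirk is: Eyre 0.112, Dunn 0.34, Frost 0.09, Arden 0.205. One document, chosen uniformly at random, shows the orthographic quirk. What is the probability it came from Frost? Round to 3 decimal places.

Compute prior × likelihood for every hypothesis:
  Eyre: 0.344 × 0.112 = 0.038528
  Dunn: 0.072 × 0.34 = 0.02448
  Frost: 0.234 × 0.09 = 0.02106
  Arden: 0.35 × 0.205 = 0.07175
Normalizing constant = 0.155818.
P(Frost | evidence) = 0.02106 / 0.155818 ≈ 0.135.

0.135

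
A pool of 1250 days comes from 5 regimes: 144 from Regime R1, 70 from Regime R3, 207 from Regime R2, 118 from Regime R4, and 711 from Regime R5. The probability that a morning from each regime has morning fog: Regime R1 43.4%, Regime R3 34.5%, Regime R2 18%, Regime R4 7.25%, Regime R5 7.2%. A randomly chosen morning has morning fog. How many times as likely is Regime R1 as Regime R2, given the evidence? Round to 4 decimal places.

Unnormalized posteriors (prior × likelihood):
  Regime R1: 0.1152 × 0.434 = 0.0499968
  Regime R3: 0.056 × 0.345 = 0.01932
  Regime R2: 0.1656 × 0.18 = 0.029808
  Regime R4: 0.0944 × 0.0725 = 0.006844
  Regime R5: 0.5688 × 0.072 = 0.0409536
Sum = 0.1469224.
The ratio is 0.0499968 / 0.029808 (the normalizer cancels) = 1.6773.

1.6773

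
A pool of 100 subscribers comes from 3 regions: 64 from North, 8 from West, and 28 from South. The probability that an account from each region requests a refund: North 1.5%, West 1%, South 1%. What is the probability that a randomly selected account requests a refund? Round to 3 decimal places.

Prior × likelihood for each hypothesis:
  North: 0.64 × 0.015 = 0.0096
  West: 0.08 × 0.01 = 0.0008
  South: 0.28 × 0.01 = 0.0028
P(refund) = 0.0096 + 0.0008 + 0.0028 = 0.0132 → 0.013.

0.013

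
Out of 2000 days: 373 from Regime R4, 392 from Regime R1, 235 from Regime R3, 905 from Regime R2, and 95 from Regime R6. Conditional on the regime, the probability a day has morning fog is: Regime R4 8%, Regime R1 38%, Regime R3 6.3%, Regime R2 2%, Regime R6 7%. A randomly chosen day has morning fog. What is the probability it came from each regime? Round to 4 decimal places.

Regime R4 0.1367, Regime R1 0.6822, Regime R3 0.0678, Regime R2 0.0829, Regime R6 0.0305

Compute prior × likelihood for every hypothesis:
  Regime R4: 0.1865 × 0.08 = 0.01492
  Regime R1: 0.196 × 0.38 = 0.07448
  Regime R3: 0.1175 × 0.063 = 0.0074025
  Regime R2: 0.4525 × 0.02 = 0.00905
  Regime R6: 0.0475 × 0.07 = 0.003325
Normalizing constant = 0.1091775.
P(Regime R4 | fog) = 0.01492/0.1091775 ≈ 0.1367
P(Regime R1 | fog) = 0.07448/0.1091775 ≈ 0.6822
P(Regime R3 | fog) = 0.0074025/0.1091775 ≈ 0.0678
P(Regime R2 | fog) = 0.00905/0.1091775 ≈ 0.0829
P(Regime R6 | fog) = 0.003325/0.1091775 ≈ 0.0305
(Check: 0.1367+0.6822+0.0678+0.0829+0.0305 = 1.0001.)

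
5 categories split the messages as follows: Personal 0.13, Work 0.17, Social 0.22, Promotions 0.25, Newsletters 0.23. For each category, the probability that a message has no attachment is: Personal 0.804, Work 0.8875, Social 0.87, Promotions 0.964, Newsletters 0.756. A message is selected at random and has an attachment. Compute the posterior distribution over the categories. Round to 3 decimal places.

Personal 0.184, Work 0.138, Social 0.207, Promotions 0.065, Newsletters 0.406

Taking complements, P(attachment | each) = Personal 0.196, Work 0.1125, Social 0.13, Promotions 0.036, Newsletters 0.244.
Unnormalized posteriors (prior × likelihood):
  Personal: 0.13 × 0.196 = 0.02548
  Work: 0.17 × 0.1125 = 0.019125
  Social: 0.22 × 0.13 = 0.0286
  Promotions: 0.25 × 0.036 = 0.009
  Newsletters: 0.23 × 0.244 = 0.05612
Normalizing constant = 0.138325.
P(Personal | attachment) = 0.02548/0.138325 ≈ 0.184
P(Work | attachment) = 0.019125/0.138325 ≈ 0.138
P(Social | attachment) = 0.0286/0.138325 ≈ 0.207
P(Promotions | attachment) = 0.009/0.138325 ≈ 0.065
P(Newsletters | attachment) = 0.05612/0.138325 ≈ 0.406
(Check: 0.184+0.138+0.207+0.065+0.406 = 1.000.)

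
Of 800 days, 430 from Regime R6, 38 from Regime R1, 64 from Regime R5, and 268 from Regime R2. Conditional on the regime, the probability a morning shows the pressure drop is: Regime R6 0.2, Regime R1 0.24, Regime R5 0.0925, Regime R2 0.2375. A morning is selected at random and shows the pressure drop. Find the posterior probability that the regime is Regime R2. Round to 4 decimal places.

By Bayes' rule, posterior ∝ prior × likelihood:
  Regime R6: 0.5375 × 0.2 = 0.1075
  Regime R1: 0.0475 × 0.24 = 0.0114
  Regime R5: 0.08 × 0.0925 = 0.0074
  Regime R2: 0.335 × 0.2375 = 0.0795625
Total = 0.2058625.
P(Regime R2 | evidence) = 0.0795625 / 0.2058625 ≈ 0.3865.

0.3865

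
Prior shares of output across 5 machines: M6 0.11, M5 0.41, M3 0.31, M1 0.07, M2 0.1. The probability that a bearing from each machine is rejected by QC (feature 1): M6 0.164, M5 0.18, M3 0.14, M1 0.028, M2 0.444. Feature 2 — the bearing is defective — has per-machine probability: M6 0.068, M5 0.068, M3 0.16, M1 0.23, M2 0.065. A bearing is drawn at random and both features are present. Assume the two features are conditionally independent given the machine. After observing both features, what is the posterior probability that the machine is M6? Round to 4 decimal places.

Unnormalized posteriors (prior × likelihood):
  M6: 0.11 × 0.164 × 0.068 = 0.00122672
  M5: 0.41 × 0.18 × 0.068 = 0.0050184
  M3: 0.31 × 0.14 × 0.16 = 0.006944
  M1: 0.07 × 0.028 × 0.23 = 0.0004508
  M2: 0.1 × 0.444 × 0.065 = 0.002886
Sum = 0.01652592.
P(M6 | evidence) = 0.00122672 / 0.01652592 ≈ 0.0742.

0.0742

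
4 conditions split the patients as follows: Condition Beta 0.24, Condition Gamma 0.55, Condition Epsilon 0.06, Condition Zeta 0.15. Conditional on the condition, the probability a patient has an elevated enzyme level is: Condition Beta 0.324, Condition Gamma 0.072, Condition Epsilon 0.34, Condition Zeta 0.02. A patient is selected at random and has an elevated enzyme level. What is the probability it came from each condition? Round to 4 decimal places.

Condition Beta 0.5524, Condition Gamma 0.2813, Condition Epsilon 0.1449, Condition Zeta 0.0213

Compute prior × likelihood for every hypothesis:
  Condition Beta: 0.24 × 0.324 = 0.07776
  Condition Gamma: 0.55 × 0.072 = 0.0396
  Condition Epsilon: 0.06 × 0.34 = 0.0204
  Condition Zeta: 0.15 × 0.02 = 0.003
Total = 0.14076.
P(Condition Beta | elevated) = 0.07776/0.14076 ≈ 0.5524
P(Condition Gamma | elevated) = 0.0396/0.14076 ≈ 0.2813
P(Condition Epsilon | elevated) = 0.0204/0.14076 ≈ 0.1449
P(Condition Zeta | elevated) = 0.003/0.14076 ≈ 0.0213
(Check: 0.5524+0.2813+0.1449+0.0213 = 0.9999.)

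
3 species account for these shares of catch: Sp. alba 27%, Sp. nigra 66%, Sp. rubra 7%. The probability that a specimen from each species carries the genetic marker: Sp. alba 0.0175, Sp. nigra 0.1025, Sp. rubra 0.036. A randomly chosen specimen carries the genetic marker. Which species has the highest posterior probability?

Sp. nigra

Unnormalized posteriors (prior × likelihood):
  Sp. alba: 0.27 × 0.0175 = 0.004725
  Sp. nigra: 0.66 × 0.1025 = 0.06765
  Sp. rubra: 0.07 × 0.036 = 0.00252
Sum = 0.074895.
Largest term belongs to Sp. nigra, so Sp. nigra is most probable.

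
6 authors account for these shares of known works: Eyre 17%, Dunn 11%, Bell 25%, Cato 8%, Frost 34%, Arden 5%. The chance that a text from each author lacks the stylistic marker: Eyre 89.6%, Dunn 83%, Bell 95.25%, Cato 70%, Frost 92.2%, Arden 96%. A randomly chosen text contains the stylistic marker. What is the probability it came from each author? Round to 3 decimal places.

Taking complements, P(marker | each) = Eyre 0.104, Dunn 0.17, Bell 0.0475, Cato 0.3, Frost 0.078, Arden 0.04.
Compute prior × likelihood for every hypothesis:
  Eyre: 0.17 × 0.104 = 0.01768
  Dunn: 0.11 × 0.17 = 0.0187
  Bell: 0.25 × 0.0475 = 0.011875
  Cato: 0.08 × 0.3 = 0.024
  Frost: 0.34 × 0.078 = 0.02652
  Arden: 0.05 × 0.04 = 0.002
Normalizing constant = 0.100775.
P(Eyre | marker) = 0.01768/0.100775 ≈ 0.175
P(Dunn | marker) = 0.0187/0.100775 ≈ 0.186
P(Bell | marker) = 0.011875/0.100775 ≈ 0.118
P(Cato | marker) = 0.024/0.100775 ≈ 0.238
P(Frost | marker) = 0.02652/0.100775 ≈ 0.263
P(Arden | marker) = 0.002/0.100775 ≈ 0.020
(Check: 0.175+0.186+0.118+0.238+0.263+0.020 = 1.000.)

Eyre 0.175, Dunn 0.186, Bell 0.118, Cato 0.238, Frost 0.263, Arden 0.020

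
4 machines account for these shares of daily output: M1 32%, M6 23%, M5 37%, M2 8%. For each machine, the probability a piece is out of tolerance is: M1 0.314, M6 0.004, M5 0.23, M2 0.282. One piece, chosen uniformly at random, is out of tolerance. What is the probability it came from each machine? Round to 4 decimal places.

Unnormalized posteriors (prior × likelihood):
  M1: 0.32 × 0.314 = 0.10048
  M6: 0.23 × 0.004 = 0.00092
  M5: 0.37 × 0.23 = 0.0851
  M2: 0.08 × 0.282 = 0.02256
Sum = 0.20906.
P(M1 | oversize) = 0.10048/0.20906 ≈ 0.4806
P(M6 | oversize) = 0.00092/0.20906 ≈ 0.0044
P(M5 | oversize) = 0.0851/0.20906 ≈ 0.4071
P(M2 | oversize) = 0.02256/0.20906 ≈ 0.1079

M1 0.4806, M6 0.0044, M5 0.4071, M2 0.1079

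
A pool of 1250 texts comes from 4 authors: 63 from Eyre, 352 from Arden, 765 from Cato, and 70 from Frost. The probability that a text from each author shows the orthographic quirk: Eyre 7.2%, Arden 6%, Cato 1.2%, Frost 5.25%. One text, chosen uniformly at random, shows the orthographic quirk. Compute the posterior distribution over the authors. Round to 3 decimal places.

Prior × likelihood for each hypothesis:
  Eyre: 0.0504 × 0.072 = 0.0036288
  Arden: 0.2816 × 0.06 = 0.016896
  Cato: 0.612 × 0.012 = 0.007344
  Frost: 0.056 × 0.0525 = 0.00294
Sum = 0.0308088.
P(Eyre | quirk) = 0.0036288/0.0308088 ≈ 0.118
P(Arden | quirk) = 0.016896/0.0308088 ≈ 0.548
P(Cato | quirk) = 0.007344/0.0308088 ≈ 0.238
P(Frost | quirk) = 0.00294/0.0308088 ≈ 0.095
(Check: 0.118+0.548+0.238+0.095 = 0.999.)

Eyre 0.118, Arden 0.548, Cato 0.238, Frost 0.095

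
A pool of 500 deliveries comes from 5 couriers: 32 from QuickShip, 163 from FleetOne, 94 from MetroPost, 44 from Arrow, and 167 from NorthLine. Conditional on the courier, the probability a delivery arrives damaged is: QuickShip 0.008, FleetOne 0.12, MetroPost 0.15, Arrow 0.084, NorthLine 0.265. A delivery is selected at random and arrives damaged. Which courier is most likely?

NorthLine

Prior × likelihood for each hypothesis:
  QuickShip: 0.064 × 0.008 = 0.000512
  FleetOne: 0.326 × 0.12 = 0.03912
  MetroPost: 0.188 × 0.15 = 0.0282
  Arrow: 0.088 × 0.084 = 0.007392
  NorthLine: 0.334 × 0.265 = 0.08851
Normalizing constant = 0.163734.
Largest term belongs to NorthLine, so NorthLine is most probable.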